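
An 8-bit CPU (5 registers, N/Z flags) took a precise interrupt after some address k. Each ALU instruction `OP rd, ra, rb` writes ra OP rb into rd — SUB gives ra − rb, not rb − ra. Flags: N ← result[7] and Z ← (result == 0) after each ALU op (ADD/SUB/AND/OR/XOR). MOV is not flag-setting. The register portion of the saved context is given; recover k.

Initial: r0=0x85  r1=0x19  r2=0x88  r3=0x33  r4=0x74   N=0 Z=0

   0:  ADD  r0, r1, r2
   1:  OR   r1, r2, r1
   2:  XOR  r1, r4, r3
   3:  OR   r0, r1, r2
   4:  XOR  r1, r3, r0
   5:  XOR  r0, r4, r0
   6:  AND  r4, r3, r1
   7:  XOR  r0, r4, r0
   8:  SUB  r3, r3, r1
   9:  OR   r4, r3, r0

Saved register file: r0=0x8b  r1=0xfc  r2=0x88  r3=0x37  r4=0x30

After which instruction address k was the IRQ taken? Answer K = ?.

K = 8

after  0: r0=0xa1 r1=0x19 r2=0x88 r3=0x33 r4=0x74  N=1 Z=0
after  1: r0=0xa1 r1=0x99 r2=0x88 r3=0x33 r4=0x74  N=1 Z=0
after  2: r0=0xa1 r1=0x47 r2=0x88 r3=0x33 r4=0x74  N=0 Z=0
after  3: r0=0xcf r1=0x47 r2=0x88 r3=0x33 r4=0x74  N=1 Z=0
after  4: r0=0xcf r1=0xfc r2=0x88 r3=0x33 r4=0x74  N=1 Z=0
after  5: r0=0xbb r1=0xfc r2=0x88 r3=0x33 r4=0x74  N=1 Z=0
after  6: r0=0xbb r1=0xfc r2=0x88 r3=0x33 r4=0x30  N=0 Z=0
after  7: r0=0x8b r1=0xfc r2=0x88 r3=0x33 r4=0x30  N=1 Z=0
after  8: r0=0x8b r1=0xfc r2=0x88 r3=0x37 r4=0x30  N=0 Z=0
-- IRQ taken; context saved, return-PC = 9 --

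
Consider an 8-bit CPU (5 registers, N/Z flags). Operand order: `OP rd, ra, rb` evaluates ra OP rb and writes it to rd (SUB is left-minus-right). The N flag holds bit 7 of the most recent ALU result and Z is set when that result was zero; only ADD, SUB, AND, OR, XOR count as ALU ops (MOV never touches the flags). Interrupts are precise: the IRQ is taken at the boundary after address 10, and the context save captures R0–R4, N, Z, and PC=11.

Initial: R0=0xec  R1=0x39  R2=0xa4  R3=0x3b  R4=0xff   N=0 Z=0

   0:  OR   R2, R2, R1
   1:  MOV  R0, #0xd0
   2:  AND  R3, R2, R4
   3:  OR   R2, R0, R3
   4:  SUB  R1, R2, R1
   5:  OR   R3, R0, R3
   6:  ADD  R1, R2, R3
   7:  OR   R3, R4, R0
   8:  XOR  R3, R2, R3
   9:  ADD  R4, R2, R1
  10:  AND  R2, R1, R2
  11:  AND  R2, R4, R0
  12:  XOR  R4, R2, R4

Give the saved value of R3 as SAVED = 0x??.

after  0: R0=0xec R1=0x39 R2=0xbd R3=0x3b R4=0xff  N=1 Z=0
after  1: R0=0xd0 R1=0x39 R2=0xbd R3=0x3b R4=0xff  N=1 Z=0
after  2: R0=0xd0 R1=0x39 R2=0xbd R3=0xbd R4=0xff  N=1 Z=0
after  3: R0=0xd0 R1=0x39 R2=0xfd R3=0xbd R4=0xff  N=1 Z=0
after  4: R0=0xd0 R1=0xc4 R2=0xfd R3=0xbd R4=0xff  N=1 Z=0
after  5: R0=0xd0 R1=0xc4 R2=0xfd R3=0xfd R4=0xff  N=1 Z=0
after  6: R0=0xd0 R1=0xfa R2=0xfd R3=0xfd R4=0xff  N=1 Z=0
after  7: R0=0xd0 R1=0xfa R2=0xfd R3=0xff R4=0xff  N=1 Z=0
after  8: R0=0xd0 R1=0xfa R2=0xfd R3=0x02 R4=0xff  N=0 Z=0
after  9: R0=0xd0 R1=0xfa R2=0xfd R3=0x02 R4=0xf7  N=1 Z=0
after 10: R0=0xd0 R1=0xfa R2=0xf8 R3=0x02 R4=0xf7  N=1 Z=0
-- IRQ taken; context saved, return-PC = 11 --

SAVED = 0x02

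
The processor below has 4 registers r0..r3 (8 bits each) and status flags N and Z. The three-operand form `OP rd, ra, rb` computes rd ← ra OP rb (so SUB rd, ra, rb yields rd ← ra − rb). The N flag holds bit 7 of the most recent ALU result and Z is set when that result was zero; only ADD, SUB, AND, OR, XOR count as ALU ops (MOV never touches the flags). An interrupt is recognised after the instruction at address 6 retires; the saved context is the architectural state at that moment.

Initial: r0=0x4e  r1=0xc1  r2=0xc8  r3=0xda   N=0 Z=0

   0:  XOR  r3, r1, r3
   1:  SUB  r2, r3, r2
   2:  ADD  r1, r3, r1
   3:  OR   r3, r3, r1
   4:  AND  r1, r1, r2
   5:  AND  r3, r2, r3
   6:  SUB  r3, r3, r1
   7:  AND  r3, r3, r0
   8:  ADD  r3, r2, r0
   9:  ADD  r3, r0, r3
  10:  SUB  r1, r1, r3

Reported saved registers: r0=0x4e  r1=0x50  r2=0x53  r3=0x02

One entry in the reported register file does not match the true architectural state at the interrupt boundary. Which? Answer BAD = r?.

after  0: r0=0x4e r1=0xc1 r2=0xc8 r3=0x1b  N=0 Z=0
after  1: r0=0x4e r1=0xc1 r2=0x53 r3=0x1b  N=0 Z=0
after  2: r0=0x4e r1=0xdc r2=0x53 r3=0x1b  N=1 Z=0
after  3: r0=0x4e r1=0xdc r2=0x53 r3=0xdf  N=1 Z=0
after  4: r0=0x4e r1=0x50 r2=0x53 r3=0xdf  N=0 Z=0
after  5: r0=0x4e r1=0x50 r2=0x53 r3=0x53  N=0 Z=0
after  6: r0=0x4e r1=0x50 r2=0x53 r3=0x03  N=0 Z=0
-- IRQ taken; context saved, return-PC = 7 --
mismatch: r3: reported 0x02 vs actual 0x03

BAD = r3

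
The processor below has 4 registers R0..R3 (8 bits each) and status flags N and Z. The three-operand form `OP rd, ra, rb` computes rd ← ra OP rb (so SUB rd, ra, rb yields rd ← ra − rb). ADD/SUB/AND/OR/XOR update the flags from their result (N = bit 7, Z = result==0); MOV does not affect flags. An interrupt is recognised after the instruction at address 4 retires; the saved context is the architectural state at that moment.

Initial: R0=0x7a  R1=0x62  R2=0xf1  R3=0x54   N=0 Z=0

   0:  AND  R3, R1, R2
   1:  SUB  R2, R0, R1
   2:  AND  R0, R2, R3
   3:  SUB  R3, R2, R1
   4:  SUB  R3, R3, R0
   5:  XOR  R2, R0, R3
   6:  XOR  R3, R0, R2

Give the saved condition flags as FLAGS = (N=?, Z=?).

after  0: R0=0x7a R1=0x62 R2=0xf1 R3=0x60  N=0 Z=0
after  1: R0=0x7a R1=0x62 R2=0x18 R3=0x60  N=0 Z=0
after  2: R0=0x00 R1=0x62 R2=0x18 R3=0x60  N=0 Z=1
after  3: R0=0x00 R1=0x62 R2=0x18 R3=0xb6  N=1 Z=0
after  4: R0=0x00 R1=0x62 R2=0x18 R3=0xb6  N=1 Z=0
-- IRQ taken; context saved, return-PC = 5 --

FLAGS = (N=1, Z=0)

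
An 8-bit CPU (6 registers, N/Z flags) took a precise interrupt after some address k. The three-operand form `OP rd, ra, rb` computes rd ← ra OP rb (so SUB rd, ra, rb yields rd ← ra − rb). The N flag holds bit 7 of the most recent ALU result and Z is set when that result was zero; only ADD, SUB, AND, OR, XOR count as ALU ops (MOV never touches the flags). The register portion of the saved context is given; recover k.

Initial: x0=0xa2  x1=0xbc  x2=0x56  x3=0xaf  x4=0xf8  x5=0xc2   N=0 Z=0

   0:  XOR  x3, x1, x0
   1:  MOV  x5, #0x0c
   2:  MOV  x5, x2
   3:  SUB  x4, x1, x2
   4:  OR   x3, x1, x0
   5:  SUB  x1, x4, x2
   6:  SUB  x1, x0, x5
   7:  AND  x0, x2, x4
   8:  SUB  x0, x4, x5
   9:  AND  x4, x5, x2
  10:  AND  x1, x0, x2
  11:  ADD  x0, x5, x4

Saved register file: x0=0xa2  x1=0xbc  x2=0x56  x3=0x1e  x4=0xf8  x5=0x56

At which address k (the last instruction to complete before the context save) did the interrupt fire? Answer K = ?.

K = 2

after  0: x0=0xa2 x1=0xbc x2=0x56 x3=0x1e x4=0xf8 x5=0xc2  N=0 Z=0
after  1: x0=0xa2 x1=0xbc x2=0x56 x3=0x1e x4=0xf8 x5=0x0c  N=0 Z=0
after  2: x0=0xa2 x1=0xbc x2=0x56 x3=0x1e x4=0xf8 x5=0x56  N=0 Z=0
-- IRQ taken; context saved, return-PC = 3 --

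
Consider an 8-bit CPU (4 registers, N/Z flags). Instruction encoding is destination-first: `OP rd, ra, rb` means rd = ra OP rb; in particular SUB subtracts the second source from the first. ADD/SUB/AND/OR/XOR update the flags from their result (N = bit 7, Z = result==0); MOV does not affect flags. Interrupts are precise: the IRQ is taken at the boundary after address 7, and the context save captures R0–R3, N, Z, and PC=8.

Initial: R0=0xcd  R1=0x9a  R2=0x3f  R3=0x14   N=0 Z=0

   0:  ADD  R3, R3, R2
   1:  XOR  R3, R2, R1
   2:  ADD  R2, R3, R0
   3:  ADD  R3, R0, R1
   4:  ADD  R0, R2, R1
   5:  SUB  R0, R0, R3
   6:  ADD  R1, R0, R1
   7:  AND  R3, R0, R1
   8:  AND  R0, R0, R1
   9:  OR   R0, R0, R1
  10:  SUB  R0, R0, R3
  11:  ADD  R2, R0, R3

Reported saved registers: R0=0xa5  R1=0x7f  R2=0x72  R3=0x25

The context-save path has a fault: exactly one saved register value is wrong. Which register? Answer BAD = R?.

after  0: R0=0xcd R1=0x9a R2=0x3f R3=0x53  N=0 Z=0
after  1: R0=0xcd R1=0x9a R2=0x3f R3=0xa5  N=1 Z=0
after  2: R0=0xcd R1=0x9a R2=0x72 R3=0xa5  N=0 Z=0
after  3: R0=0xcd R1=0x9a R2=0x72 R3=0x67  N=0 Z=0
after  4: R0=0x0c R1=0x9a R2=0x72 R3=0x67  N=0 Z=0
after  5: R0=0xa5 R1=0x9a R2=0x72 R3=0x67  N=1 Z=0
after  6: R0=0xa5 R1=0x3f R2=0x72 R3=0x67  N=0 Z=0
after  7: R0=0xa5 R1=0x3f R2=0x72 R3=0x25  N=0 Z=0
-- IRQ taken; context saved, return-PC = 8 --
mismatch: R1: reported 0x7f vs actual 0x3f

BAD = R1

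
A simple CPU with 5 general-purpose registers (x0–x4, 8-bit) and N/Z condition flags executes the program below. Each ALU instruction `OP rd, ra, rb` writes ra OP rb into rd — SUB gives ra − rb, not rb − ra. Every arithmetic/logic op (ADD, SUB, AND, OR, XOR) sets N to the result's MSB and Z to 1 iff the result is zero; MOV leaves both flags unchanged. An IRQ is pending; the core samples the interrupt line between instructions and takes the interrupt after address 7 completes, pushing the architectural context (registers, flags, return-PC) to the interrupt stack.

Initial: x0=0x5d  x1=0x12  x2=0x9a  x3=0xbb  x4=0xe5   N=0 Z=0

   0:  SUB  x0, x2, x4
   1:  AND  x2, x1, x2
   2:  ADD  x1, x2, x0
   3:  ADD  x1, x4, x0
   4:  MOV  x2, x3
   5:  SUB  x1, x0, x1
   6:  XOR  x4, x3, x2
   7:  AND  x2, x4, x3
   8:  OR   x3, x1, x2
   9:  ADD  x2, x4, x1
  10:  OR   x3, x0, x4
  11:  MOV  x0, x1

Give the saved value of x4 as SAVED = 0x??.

SAVED = 0x00

after  0: x0=0xb5 x1=0x12 x2=0x9a x3=0xbb x4=0xe5  N=1 Z=0
after  1: x0=0xb5 x1=0x12 x2=0x12 x3=0xbb x4=0xe5  N=0 Z=0
after  2: x0=0xb5 x1=0xc7 x2=0x12 x3=0xbb x4=0xe5  N=1 Z=0
after  3: x0=0xb5 x1=0x9a x2=0x12 x3=0xbb x4=0xe5  N=1 Z=0
after  4: x0=0xb5 x1=0x9a x2=0xbb x3=0xbb x4=0xe5  N=1 Z=0
after  5: x0=0xb5 x1=0x1b x2=0xbb x3=0xbb x4=0xe5  N=0 Z=0
after  6: x0=0xb5 x1=0x1b x2=0xbb x3=0xbb x4=0x00  N=0 Z=1
after  7: x0=0xb5 x1=0x1b x2=0x00 x3=0xbb x4=0x00  N=0 Z=1
-- IRQ taken; context saved, return-PC = 8 --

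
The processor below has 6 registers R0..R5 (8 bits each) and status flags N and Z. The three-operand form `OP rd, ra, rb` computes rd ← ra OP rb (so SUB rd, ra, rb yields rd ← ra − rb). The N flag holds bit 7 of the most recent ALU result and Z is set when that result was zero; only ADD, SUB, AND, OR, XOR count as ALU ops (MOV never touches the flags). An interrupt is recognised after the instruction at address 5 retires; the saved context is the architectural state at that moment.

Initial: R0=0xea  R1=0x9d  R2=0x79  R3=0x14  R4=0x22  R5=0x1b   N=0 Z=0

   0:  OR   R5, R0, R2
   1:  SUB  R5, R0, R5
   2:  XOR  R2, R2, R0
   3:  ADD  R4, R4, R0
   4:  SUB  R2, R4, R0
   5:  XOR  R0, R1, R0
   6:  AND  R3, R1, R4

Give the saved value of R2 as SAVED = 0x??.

SAVED = 0x22

after  0: R0=0xea R1=0x9d R2=0x79 R3=0x14 R4=0x22 R5=0xfb  N=1 Z=0
after  1: R0=0xea R1=0x9d R2=0x79 R3=0x14 R4=0x22 R5=0xef  N=1 Z=0
after  2: R0=0xea R1=0x9d R2=0x93 R3=0x14 R4=0x22 R5=0xef  N=1 Z=0
after  3: R0=0xea R1=0x9d R2=0x93 R3=0x14 R4=0x0c R5=0xef  N=0 Z=0
after  4: R0=0xea R1=0x9d R2=0x22 R3=0x14 R4=0x0c R5=0xef  N=0 Z=0
after  5: R0=0x77 R1=0x9d R2=0x22 R3=0x14 R4=0x0c R5=0xef  N=0 Z=0
-- IRQ taken; context saved, return-PC = 6 --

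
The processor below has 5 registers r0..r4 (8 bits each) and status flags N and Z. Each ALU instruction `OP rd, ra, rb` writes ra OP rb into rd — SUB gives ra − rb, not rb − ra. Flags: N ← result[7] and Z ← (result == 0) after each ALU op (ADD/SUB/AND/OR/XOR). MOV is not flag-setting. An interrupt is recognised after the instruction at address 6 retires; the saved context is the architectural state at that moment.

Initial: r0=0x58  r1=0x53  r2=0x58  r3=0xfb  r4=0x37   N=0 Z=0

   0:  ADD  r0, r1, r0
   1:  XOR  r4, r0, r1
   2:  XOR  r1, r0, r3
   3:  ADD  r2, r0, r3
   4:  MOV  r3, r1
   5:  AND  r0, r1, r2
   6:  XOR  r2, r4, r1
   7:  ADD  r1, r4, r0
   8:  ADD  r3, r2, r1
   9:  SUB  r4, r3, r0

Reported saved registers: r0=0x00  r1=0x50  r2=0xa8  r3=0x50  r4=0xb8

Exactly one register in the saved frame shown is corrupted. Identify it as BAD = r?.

after  0: r0=0xab r1=0x53 r2=0x58 r3=0xfb r4=0x37  N=1 Z=0
after  1: r0=0xab r1=0x53 r2=0x58 r3=0xfb r4=0xf8  N=1 Z=0
after  2: r0=0xab r1=0x50 r2=0x58 r3=0xfb r4=0xf8  N=0 Z=0
after  3: r0=0xab r1=0x50 r2=0xa6 r3=0xfb r4=0xf8  N=1 Z=0
after  4: r0=0xab r1=0x50 r2=0xa6 r3=0x50 r4=0xf8  N=1 Z=0
after  5: r0=0x00 r1=0x50 r2=0xa6 r3=0x50 r4=0xf8  N=0 Z=1
after  6: r0=0x00 r1=0x50 r2=0xa8 r3=0x50 r4=0xf8  N=1 Z=0
-- IRQ taken; context saved, return-PC = 7 --
mismatch: r4: reported 0xb8 vs actual 0xf8

BAD = r4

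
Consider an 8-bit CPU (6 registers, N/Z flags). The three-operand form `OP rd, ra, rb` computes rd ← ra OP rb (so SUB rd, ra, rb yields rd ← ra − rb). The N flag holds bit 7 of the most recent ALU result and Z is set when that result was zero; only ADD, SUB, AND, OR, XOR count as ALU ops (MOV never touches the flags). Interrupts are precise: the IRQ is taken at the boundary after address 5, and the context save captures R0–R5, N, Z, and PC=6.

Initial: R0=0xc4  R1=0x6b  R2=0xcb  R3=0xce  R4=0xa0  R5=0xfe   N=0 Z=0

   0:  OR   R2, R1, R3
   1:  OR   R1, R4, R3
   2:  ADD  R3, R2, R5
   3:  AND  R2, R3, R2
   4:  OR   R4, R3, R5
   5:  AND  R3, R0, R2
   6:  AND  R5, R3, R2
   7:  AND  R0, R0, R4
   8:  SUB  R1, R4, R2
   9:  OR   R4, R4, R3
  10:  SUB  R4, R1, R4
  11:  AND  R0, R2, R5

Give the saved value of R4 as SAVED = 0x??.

after  0: R0=0xc4 R1=0x6b R2=0xef R3=0xce R4=0xa0 R5=0xfe  N=1 Z=0
after  1: R0=0xc4 R1=0xee R2=0xef R3=0xce R4=0xa0 R5=0xfe  N=1 Z=0
after  2: R0=0xc4 R1=0xee R2=0xef R3=0xed R4=0xa0 R5=0xfe  N=1 Z=0
after  3: R0=0xc4 R1=0xee R2=0xed R3=0xed R4=0xa0 R5=0xfe  N=1 Z=0
after  4: R0=0xc4 R1=0xee R2=0xed R3=0xed R4=0xff R5=0xfe  N=1 Z=0
after  5: R0=0xc4 R1=0xee R2=0xed R3=0xc4 R4=0xff R5=0xfe  N=1 Z=0
-- IRQ taken; context saved, return-PC = 6 --

SAVED = 0xff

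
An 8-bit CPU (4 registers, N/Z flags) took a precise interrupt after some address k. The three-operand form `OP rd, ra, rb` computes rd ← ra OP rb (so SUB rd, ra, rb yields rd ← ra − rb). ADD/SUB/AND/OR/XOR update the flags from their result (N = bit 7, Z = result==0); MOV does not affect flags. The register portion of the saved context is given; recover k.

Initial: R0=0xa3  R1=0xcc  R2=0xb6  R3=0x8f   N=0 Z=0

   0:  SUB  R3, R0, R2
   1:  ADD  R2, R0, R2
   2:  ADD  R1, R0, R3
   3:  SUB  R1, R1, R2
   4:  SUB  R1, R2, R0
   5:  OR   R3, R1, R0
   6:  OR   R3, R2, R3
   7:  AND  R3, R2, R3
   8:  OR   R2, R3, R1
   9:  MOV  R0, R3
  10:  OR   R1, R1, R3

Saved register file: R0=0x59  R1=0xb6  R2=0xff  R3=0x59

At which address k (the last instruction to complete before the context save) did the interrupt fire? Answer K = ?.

after  0: R0=0xa3 R1=0xcc R2=0xb6 R3=0xed  N=1 Z=0
after  1: R0=0xa3 R1=0xcc R2=0x59 R3=0xed  N=0 Z=0
after  2: R0=0xa3 R1=0x90 R2=0x59 R3=0xed  N=1 Z=0
after  3: R0=0xa3 R1=0x37 R2=0x59 R3=0xed  N=0 Z=0
after  4: R0=0xa3 R1=0xb6 R2=0x59 R3=0xed  N=1 Z=0
after  5: R0=0xa3 R1=0xb6 R2=0x59 R3=0xb7  N=1 Z=0
after  6: R0=0xa3 R1=0xb6 R2=0x59 R3=0xff  N=1 Z=0
after  7: R0=0xa3 R1=0xb6 R2=0x59 R3=0x59  N=0 Z=0
after  8: R0=0xa3 R1=0xb6 R2=0xff R3=0x59  N=1 Z=0
after  9: R0=0x59 R1=0xb6 R2=0xff R3=0x59  N=1 Z=0
-- IRQ taken; context saved, return-PC = 10 --

K = 9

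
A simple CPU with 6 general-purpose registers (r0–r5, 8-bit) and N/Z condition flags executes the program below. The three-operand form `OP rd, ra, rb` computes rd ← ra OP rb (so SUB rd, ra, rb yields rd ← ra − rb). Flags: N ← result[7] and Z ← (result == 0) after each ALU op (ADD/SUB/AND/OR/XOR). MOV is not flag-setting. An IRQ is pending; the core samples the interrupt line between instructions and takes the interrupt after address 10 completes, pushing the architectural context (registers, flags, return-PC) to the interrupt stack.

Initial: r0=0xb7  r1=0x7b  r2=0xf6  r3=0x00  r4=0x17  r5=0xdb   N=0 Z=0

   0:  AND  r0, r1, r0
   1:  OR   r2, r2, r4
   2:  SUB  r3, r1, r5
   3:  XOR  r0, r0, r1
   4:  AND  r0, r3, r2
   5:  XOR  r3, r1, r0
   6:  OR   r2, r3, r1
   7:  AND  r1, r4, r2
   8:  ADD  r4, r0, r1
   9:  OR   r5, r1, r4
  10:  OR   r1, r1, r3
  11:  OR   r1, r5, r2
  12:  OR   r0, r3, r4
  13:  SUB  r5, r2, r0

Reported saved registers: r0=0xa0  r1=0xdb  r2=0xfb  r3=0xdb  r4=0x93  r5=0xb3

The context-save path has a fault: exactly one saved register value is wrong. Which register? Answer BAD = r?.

after  0: r0=0x33 r1=0x7b r2=0xf6 r3=0x00 r4=0x17 r5=0xdb  N=0 Z=0
after  1: r0=0x33 r1=0x7b r2=0xf7 r3=0x00 r4=0x17 r5=0xdb  N=1 Z=0
after  2: r0=0x33 r1=0x7b r2=0xf7 r3=0xa0 r4=0x17 r5=0xdb  N=1 Z=0
after  3: r0=0x48 r1=0x7b r2=0xf7 r3=0xa0 r4=0x17 r5=0xdb  N=0 Z=0
after  4: r0=0xa0 r1=0x7b r2=0xf7 r3=0xa0 r4=0x17 r5=0xdb  N=1 Z=0
after  5: r0=0xa0 r1=0x7b r2=0xf7 r3=0xdb r4=0x17 r5=0xdb  N=1 Z=0
after  6: r0=0xa0 r1=0x7b r2=0xfb r3=0xdb r4=0x17 r5=0xdb  N=1 Z=0
after  7: r0=0xa0 r1=0x13 r2=0xfb r3=0xdb r4=0x17 r5=0xdb  N=0 Z=0
after  8: r0=0xa0 r1=0x13 r2=0xfb r3=0xdb r4=0xb3 r5=0xdb  N=1 Z=0
after  9: r0=0xa0 r1=0x13 r2=0xfb r3=0xdb r4=0xb3 r5=0xb3  N=1 Z=0
after 10: r0=0xa0 r1=0xdb r2=0xfb r3=0xdb r4=0xb3 r5=0xb3  N=1 Z=0
-- IRQ taken; context saved, return-PC = 11 --
mismatch: r4: reported 0x93 vs actual 0xb3

BAD = r4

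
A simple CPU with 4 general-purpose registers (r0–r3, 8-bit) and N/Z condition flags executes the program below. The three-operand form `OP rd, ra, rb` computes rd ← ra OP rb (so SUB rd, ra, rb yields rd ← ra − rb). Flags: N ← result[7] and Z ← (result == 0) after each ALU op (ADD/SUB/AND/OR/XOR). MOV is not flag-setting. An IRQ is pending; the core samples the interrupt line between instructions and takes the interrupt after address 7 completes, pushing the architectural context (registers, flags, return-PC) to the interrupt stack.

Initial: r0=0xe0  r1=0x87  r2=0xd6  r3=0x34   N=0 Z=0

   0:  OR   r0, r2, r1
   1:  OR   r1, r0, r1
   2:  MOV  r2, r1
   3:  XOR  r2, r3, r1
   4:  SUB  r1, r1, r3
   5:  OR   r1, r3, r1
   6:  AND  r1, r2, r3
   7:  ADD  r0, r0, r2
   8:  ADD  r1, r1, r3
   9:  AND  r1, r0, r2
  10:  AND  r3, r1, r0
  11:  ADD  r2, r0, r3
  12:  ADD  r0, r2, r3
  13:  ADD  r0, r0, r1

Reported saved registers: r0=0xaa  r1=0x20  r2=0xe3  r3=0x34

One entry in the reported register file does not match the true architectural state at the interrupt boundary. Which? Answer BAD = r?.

BAD = r0

after  0: r0=0xd7 r1=0x87 r2=0xd6 r3=0x34  N=1 Z=0
after  1: r0=0xd7 r1=0xd7 r2=0xd6 r3=0x34  N=1 Z=0
after  2: r0=0xd7 r1=0xd7 r2=0xd7 r3=0x34  N=1 Z=0
after  3: r0=0xd7 r1=0xd7 r2=0xe3 r3=0x34  N=1 Z=0
after  4: r0=0xd7 r1=0xa3 r2=0xe3 r3=0x34  N=1 Z=0
after  5: r0=0xd7 r1=0xb7 r2=0xe3 r3=0x34  N=1 Z=0
after  6: r0=0xd7 r1=0x20 r2=0xe3 r3=0x34  N=0 Z=0
after  7: r0=0xba r1=0x20 r2=0xe3 r3=0x34  N=1 Z=0
-- IRQ taken; context saved, return-PC = 8 --
mismatch: r0: reported 0xaa vs actual 0xba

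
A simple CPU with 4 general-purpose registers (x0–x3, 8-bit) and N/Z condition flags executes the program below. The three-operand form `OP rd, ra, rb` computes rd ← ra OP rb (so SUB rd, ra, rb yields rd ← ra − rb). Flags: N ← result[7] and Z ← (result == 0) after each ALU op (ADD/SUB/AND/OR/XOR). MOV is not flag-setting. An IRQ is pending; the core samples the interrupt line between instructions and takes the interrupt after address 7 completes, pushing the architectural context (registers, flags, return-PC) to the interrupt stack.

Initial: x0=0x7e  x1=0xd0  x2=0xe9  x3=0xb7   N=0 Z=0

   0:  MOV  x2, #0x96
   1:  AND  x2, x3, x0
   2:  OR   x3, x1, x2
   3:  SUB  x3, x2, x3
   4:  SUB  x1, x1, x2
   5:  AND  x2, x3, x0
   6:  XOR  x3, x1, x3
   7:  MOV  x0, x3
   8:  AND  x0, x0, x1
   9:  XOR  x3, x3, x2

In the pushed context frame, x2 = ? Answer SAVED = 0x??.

after  0: x0=0x7e x1=0xd0 x2=0x96 x3=0xb7  N=0 Z=0
after  1: x0=0x7e x1=0xd0 x2=0x36 x3=0xb7  N=0 Z=0
after  2: x0=0x7e x1=0xd0 x2=0x36 x3=0xf6  N=1 Z=0
after  3: x0=0x7e x1=0xd0 x2=0x36 x3=0x40  N=0 Z=0
after  4: x0=0x7e x1=0x9a x2=0x36 x3=0x40  N=1 Z=0
after  5: x0=0x7e x1=0x9a x2=0x40 x3=0x40  N=0 Z=0
after  6: x0=0x7e x1=0x9a x2=0x40 x3=0xda  N=1 Z=0
after  7: x0=0xda x1=0x9a x2=0x40 x3=0xda  N=1 Z=0
-- IRQ taken; context saved, return-PC = 8 --

SAVED = 0x40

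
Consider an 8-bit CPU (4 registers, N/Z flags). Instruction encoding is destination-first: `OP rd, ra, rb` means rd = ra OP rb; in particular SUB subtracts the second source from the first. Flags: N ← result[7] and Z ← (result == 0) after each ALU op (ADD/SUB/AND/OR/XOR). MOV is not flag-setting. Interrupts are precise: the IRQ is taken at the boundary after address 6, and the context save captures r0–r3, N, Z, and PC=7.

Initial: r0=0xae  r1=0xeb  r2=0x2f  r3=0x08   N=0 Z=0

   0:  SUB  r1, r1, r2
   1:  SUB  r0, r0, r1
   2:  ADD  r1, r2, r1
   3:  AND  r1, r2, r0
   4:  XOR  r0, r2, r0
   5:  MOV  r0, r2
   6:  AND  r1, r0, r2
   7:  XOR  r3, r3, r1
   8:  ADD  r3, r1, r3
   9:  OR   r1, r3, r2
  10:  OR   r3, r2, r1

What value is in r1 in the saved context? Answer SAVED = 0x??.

after  0: r0=0xae r1=0xbc r2=0x2f r3=0x08  N=1 Z=0
after  1: r0=0xf2 r1=0xbc r2=0x2f r3=0x08  N=1 Z=0
after  2: r0=0xf2 r1=0xeb r2=0x2f r3=0x08  N=1 Z=0
after  3: r0=0xf2 r1=0x22 r2=0x2f r3=0x08  N=0 Z=0
after  4: r0=0xdd r1=0x22 r2=0x2f r3=0x08  N=1 Z=0
after  5: r0=0x2f r1=0x22 r2=0x2f r3=0x08  N=1 Z=0
after  6: r0=0x2f r1=0x2f r2=0x2f r3=0x08  N=0 Z=0
-- IRQ taken; context saved, return-PC = 7 --

SAVED = 0x2f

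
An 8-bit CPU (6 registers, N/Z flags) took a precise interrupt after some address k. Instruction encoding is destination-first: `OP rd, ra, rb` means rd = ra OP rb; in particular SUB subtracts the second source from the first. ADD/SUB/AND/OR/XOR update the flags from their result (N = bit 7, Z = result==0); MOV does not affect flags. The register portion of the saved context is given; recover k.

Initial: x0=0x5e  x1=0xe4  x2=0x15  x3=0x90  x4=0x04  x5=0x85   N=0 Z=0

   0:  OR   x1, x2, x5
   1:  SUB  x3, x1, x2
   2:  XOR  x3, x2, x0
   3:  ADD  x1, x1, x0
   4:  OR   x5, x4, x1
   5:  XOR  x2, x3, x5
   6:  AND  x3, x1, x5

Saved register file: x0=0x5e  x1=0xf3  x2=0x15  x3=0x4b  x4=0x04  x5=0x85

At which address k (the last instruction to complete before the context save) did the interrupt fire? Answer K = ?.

after  0: x0=0x5e x1=0x95 x2=0x15 x3=0x90 x4=0x04 x5=0x85  N=1 Z=0
after  1: x0=0x5e x1=0x95 x2=0x15 x3=0x80 x4=0x04 x5=0x85  N=1 Z=0
after  2: x0=0x5e x1=0x95 x2=0x15 x3=0x4b x4=0x04 x5=0x85  N=0 Z=0
after  3: x0=0x5e x1=0xf3 x2=0x15 x3=0x4b x4=0x04 x5=0x85  N=1 Z=0
-- IRQ taken; context saved, return-PC = 4 --

K = 3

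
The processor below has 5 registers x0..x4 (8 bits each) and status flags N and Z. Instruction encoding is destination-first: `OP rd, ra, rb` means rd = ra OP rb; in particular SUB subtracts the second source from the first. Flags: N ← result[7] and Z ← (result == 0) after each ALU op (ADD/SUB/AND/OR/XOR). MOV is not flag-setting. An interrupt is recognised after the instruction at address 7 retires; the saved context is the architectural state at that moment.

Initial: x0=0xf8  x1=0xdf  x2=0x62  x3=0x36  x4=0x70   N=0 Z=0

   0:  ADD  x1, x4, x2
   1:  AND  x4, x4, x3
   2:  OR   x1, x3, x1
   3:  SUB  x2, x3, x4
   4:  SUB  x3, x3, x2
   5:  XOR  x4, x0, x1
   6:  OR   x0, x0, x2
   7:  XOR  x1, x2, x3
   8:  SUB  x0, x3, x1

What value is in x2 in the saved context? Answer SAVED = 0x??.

SAVED = 0x06

after  0: x0=0xf8 x1=0xd2 x2=0x62 x3=0x36 x4=0x70  N=1 Z=0
after  1: x0=0xf8 x1=0xd2 x2=0x62 x3=0x36 x4=0x30  N=0 Z=0
after  2: x0=0xf8 x1=0xf6 x2=0x62 x3=0x36 x4=0x30  N=1 Z=0
after  3: x0=0xf8 x1=0xf6 x2=0x06 x3=0x36 x4=0x30  N=0 Z=0
after  4: x0=0xf8 x1=0xf6 x2=0x06 x3=0x30 x4=0x30  N=0 Z=0
after  5: x0=0xf8 x1=0xf6 x2=0x06 x3=0x30 x4=0x0e  N=0 Z=0
after  6: x0=0xfe x1=0xf6 x2=0x06 x3=0x30 x4=0x0e  N=1 Z=0
after  7: x0=0xfe x1=0x36 x2=0x06 x3=0x30 x4=0x0e  N=0 Z=0
-- IRQ taken; context saved, return-PC = 8 --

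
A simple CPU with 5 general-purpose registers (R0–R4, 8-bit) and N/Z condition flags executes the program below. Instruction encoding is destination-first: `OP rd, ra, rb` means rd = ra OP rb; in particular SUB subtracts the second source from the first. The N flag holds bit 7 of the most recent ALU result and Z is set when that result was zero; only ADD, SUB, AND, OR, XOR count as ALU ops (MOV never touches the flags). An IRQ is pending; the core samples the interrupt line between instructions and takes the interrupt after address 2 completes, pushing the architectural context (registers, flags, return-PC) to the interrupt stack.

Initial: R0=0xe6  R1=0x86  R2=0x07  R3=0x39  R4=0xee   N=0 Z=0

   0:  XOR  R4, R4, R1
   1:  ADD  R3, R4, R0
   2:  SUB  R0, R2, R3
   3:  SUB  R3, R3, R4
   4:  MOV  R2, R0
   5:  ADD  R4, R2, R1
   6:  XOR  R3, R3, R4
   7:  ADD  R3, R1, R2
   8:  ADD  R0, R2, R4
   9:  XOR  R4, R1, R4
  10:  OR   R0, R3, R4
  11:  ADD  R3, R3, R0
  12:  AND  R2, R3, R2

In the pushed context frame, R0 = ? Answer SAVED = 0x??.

after  0: R0=0xe6 R1=0x86 R2=0x07 R3=0x39 R4=0x68  N=0 Z=0
after  1: R0=0xe6 R1=0x86 R2=0x07 R3=0x4e R4=0x68  N=0 Z=0
after  2: R0=0xb9 R1=0x86 R2=0x07 R3=0x4e R4=0x68  N=1 Z=0
-- IRQ taken; context saved, return-PC = 3 --

SAVED = 0xb9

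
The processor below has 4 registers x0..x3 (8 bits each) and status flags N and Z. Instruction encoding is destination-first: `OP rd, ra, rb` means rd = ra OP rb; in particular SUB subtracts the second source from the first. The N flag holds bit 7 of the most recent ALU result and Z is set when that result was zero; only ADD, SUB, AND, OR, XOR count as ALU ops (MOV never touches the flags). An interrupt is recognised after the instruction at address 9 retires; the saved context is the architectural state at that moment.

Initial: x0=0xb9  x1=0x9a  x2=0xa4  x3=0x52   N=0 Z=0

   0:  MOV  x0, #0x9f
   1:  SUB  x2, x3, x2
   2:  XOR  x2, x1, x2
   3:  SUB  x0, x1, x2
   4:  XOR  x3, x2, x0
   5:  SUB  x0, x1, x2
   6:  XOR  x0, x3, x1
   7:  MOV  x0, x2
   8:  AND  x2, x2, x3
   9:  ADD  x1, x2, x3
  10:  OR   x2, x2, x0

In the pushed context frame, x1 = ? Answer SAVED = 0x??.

SAVED = 0x62

after  0: x0=0x9f x1=0x9a x2=0xa4 x3=0x52  N=0 Z=0
after  1: x0=0x9f x1=0x9a x2=0xae x3=0x52  N=1 Z=0
after  2: x0=0x9f x1=0x9a x2=0x34 x3=0x52  N=0 Z=0
after  3: x0=0x66 x1=0x9a x2=0x34 x3=0x52  N=0 Z=0
after  4: x0=0x66 x1=0x9a x2=0x34 x3=0x52  N=0 Z=0
after  5: x0=0x66 x1=0x9a x2=0x34 x3=0x52  N=0 Z=0
after  6: x0=0xc8 x1=0x9a x2=0x34 x3=0x52  N=1 Z=0
after  7: x0=0x34 x1=0x9a x2=0x34 x3=0x52  N=1 Z=0
after  8: x0=0x34 x1=0x9a x2=0x10 x3=0x52  N=0 Z=0
after  9: x0=0x34 x1=0x62 x2=0x10 x3=0x52  N=0 Z=0
-- IRQ taken; context saved, return-PC = 10 --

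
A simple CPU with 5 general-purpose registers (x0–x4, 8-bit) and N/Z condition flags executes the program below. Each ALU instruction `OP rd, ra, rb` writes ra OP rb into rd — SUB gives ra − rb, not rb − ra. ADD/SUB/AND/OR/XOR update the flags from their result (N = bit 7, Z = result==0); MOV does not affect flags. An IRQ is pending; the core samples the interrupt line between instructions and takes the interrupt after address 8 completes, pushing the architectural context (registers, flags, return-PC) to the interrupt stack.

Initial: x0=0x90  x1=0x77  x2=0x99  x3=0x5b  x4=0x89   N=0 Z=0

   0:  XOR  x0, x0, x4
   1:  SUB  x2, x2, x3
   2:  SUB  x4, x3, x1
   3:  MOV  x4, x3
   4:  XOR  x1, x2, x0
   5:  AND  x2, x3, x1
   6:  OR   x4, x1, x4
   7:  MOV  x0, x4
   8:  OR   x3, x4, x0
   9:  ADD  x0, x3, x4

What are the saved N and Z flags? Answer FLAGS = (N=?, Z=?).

after  0: x0=0x19 x1=0x77 x2=0x99 x3=0x5b x4=0x89  N=0 Z=0
after  1: x0=0x19 x1=0x77 x2=0x3e x3=0x5b x4=0x89  N=0 Z=0
after  2: x0=0x19 x1=0x77 x2=0x3e x3=0x5b x4=0xe4  N=1 Z=0
after  3: x0=0x19 x1=0x77 x2=0x3e x3=0x5b x4=0x5b  N=1 Z=0
after  4: x0=0x19 x1=0x27 x2=0x3e x3=0x5b x4=0x5b  N=0 Z=0
after  5: x0=0x19 x1=0x27 x2=0x03 x3=0x5b x4=0x5b  N=0 Z=0
after  6: x0=0x19 x1=0x27 x2=0x03 x3=0x5b x4=0x7f  N=0 Z=0
after  7: x0=0x7f x1=0x27 x2=0x03 x3=0x5b x4=0x7f  N=0 Z=0
after  8: x0=0x7f x1=0x27 x2=0x03 x3=0x7f x4=0x7f  N=0 Z=0
-- IRQ taken; context saved, return-PC = 9 --

FLAGS = (N=0, Z=0)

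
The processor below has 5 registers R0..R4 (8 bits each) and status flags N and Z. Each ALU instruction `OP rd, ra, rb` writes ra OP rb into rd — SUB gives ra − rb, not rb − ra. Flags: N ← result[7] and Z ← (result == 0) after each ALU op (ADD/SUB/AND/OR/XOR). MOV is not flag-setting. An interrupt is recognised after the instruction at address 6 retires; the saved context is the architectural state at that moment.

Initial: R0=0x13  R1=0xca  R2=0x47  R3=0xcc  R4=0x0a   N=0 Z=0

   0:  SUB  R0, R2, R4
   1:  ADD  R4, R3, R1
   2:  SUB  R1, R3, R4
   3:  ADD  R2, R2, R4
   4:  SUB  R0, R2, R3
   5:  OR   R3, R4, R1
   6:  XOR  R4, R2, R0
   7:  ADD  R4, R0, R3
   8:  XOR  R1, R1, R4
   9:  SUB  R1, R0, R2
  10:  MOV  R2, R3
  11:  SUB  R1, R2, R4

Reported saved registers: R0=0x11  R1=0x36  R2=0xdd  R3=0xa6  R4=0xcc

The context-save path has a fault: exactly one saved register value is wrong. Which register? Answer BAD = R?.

BAD = R3

after  0: R0=0x3d R1=0xca R2=0x47 R3=0xcc R4=0x0a  N=0 Z=0
after  1: R0=0x3d R1=0xca R2=0x47 R3=0xcc R4=0x96  N=1 Z=0
after  2: R0=0x3d R1=0x36 R2=0x47 R3=0xcc R4=0x96  N=0 Z=0
after  3: R0=0x3d R1=0x36 R2=0xdd R3=0xcc R4=0x96  N=1 Z=0
after  4: R0=0x11 R1=0x36 R2=0xdd R3=0xcc R4=0x96  N=0 Z=0
after  5: R0=0x11 R1=0x36 R2=0xdd R3=0xb6 R4=0x96  N=1 Z=0
after  6: R0=0x11 R1=0x36 R2=0xdd R3=0xb6 R4=0xcc  N=1 Z=0
-- IRQ taken; context saved, return-PC = 7 --
mismatch: R3: reported 0xa6 vs actual 0xb6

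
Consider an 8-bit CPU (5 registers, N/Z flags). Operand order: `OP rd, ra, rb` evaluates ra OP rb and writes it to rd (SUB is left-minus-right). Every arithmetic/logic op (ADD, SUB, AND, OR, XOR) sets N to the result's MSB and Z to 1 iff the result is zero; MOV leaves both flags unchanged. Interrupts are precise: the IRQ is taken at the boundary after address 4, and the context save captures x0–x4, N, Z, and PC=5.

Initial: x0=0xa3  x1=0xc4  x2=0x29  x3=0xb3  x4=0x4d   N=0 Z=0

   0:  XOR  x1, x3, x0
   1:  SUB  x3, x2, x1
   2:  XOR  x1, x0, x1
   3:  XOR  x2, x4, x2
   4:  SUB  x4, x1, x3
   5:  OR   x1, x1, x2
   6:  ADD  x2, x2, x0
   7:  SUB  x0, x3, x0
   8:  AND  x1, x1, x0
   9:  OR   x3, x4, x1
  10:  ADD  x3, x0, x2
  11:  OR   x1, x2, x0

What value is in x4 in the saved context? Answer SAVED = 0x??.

SAVED = 0x9a

after  0: x0=0xa3 x1=0x10 x2=0x29 x3=0xb3 x4=0x4d  N=0 Z=0
after  1: x0=0xa3 x1=0x10 x2=0x29 x3=0x19 x4=0x4d  N=0 Z=0
after  2: x0=0xa3 x1=0xb3 x2=0x29 x3=0x19 x4=0x4d  N=1 Z=0
after  3: x0=0xa3 x1=0xb3 x2=0x64 x3=0x19 x4=0x4d  N=0 Z=0
after  4: x0=0xa3 x1=0xb3 x2=0x64 x3=0x19 x4=0x9a  N=1 Z=0
-- IRQ taken; context saved, return-PC = 5 --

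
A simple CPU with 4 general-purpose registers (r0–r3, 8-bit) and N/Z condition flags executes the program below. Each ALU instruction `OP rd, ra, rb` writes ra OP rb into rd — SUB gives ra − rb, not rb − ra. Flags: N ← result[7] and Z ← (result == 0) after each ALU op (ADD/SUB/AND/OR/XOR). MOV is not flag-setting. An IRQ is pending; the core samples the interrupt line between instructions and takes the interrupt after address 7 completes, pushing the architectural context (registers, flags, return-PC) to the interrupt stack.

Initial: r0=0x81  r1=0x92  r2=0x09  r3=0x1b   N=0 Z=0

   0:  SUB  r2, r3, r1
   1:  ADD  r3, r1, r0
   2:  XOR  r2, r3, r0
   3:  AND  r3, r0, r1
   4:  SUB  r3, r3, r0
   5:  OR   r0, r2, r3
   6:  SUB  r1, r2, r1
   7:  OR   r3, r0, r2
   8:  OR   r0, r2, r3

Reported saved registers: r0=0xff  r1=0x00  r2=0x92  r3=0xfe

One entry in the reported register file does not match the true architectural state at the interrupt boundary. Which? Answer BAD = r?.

after  0: r0=0x81 r1=0x92 r2=0x89 r3=0x1b  N=1 Z=0
after  1: r0=0x81 r1=0x92 r2=0x89 r3=0x13  N=0 Z=0
after  2: r0=0x81 r1=0x92 r2=0x92 r3=0x13  N=1 Z=0
after  3: r0=0x81 r1=0x92 r2=0x92 r3=0x80  N=1 Z=0
after  4: r0=0x81 r1=0x92 r2=0x92 r3=0xff  N=1 Z=0
after  5: r0=0xff r1=0x92 r2=0x92 r3=0xff  N=1 Z=0
after  6: r0=0xff r1=0x00 r2=0x92 r3=0xff  N=0 Z=1
after  7: r0=0xff r1=0x00 r2=0x92 r3=0xff  N=1 Z=0
-- IRQ taken; context saved, return-PC = 8 --
mismatch: r3: reported 0xfe vs actual 0xff

BAD = r3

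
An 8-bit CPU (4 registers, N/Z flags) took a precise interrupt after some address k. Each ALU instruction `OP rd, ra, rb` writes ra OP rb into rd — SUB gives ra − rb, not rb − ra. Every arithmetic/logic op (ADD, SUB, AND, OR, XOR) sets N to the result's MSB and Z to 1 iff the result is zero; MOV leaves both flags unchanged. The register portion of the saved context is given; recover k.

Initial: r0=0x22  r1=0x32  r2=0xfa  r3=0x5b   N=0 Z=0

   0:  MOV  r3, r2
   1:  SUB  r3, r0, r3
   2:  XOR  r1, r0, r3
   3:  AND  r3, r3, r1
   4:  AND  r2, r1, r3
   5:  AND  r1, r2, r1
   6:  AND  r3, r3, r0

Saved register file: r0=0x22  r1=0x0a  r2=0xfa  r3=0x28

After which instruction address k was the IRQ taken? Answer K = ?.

K = 2

after  0: r0=0x22 r1=0x32 r2=0xfa r3=0xfa  N=0 Z=0
after  1: r0=0x22 r1=0x32 r2=0xfa r3=0x28  N=0 Z=0
after  2: r0=0x22 r1=0x0a r2=0xfa r3=0x28  N=0 Z=0
-- IRQ taken; context saved, return-PC = 3 --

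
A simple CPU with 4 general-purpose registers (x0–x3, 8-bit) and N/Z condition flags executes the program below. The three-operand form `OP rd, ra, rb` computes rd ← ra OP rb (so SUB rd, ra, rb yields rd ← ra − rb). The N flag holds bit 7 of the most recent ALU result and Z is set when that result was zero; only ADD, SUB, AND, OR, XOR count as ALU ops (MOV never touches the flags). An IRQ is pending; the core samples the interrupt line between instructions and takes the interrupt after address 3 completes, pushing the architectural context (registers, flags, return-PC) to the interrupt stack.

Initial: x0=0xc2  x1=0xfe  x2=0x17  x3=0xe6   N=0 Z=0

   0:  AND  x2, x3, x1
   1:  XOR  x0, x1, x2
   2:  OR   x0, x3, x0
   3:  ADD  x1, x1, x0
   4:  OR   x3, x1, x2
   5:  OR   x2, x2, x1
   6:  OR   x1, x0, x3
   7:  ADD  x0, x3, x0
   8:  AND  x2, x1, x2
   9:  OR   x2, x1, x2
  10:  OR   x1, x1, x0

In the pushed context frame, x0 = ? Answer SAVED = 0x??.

SAVED = 0xfe

after  0: x0=0xc2 x1=0xfe x2=0xe6 x3=0xe6  N=1 Z=0
after  1: x0=0x18 x1=0xfe x2=0xe6 x3=0xe6  N=0 Z=0
after  2: x0=0xfe x1=0xfe x2=0xe6 x3=0xe6  N=1 Z=0
after  3: x0=0xfe x1=0xfc x2=0xe6 x3=0xe6  N=1 Z=0
-- IRQ taken; context saved, return-PC = 4 --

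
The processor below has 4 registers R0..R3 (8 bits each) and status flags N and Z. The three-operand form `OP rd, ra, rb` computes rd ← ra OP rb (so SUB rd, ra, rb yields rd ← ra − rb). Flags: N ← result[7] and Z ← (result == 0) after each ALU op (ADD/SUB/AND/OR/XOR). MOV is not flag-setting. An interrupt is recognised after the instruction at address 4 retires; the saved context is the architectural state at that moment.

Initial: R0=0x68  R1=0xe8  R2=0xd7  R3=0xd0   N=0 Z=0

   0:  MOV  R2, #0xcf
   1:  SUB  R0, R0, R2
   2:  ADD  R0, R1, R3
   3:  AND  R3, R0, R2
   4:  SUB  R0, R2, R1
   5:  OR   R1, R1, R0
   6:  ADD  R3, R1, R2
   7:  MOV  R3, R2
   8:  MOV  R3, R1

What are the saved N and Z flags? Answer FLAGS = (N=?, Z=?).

after  0: R0=0x68 R1=0xe8 R2=0xcf R3=0xd0  N=0 Z=0
after  1: R0=0x99 R1=0xe8 R2=0xcf R3=0xd0  N=1 Z=0
after  2: R0=0xb8 R1=0xe8 R2=0xcf R3=0xd0  N=1 Z=0
after  3: R0=0xb8 R1=0xe8 R2=0xcf R3=0x88  N=1 Z=0
after  4: R0=0xe7 R1=0xe8 R2=0xcf R3=0x88  N=1 Z=0
-- IRQ taken; context saved, return-PC = 5 --

FLAGS = (N=1, Z=0)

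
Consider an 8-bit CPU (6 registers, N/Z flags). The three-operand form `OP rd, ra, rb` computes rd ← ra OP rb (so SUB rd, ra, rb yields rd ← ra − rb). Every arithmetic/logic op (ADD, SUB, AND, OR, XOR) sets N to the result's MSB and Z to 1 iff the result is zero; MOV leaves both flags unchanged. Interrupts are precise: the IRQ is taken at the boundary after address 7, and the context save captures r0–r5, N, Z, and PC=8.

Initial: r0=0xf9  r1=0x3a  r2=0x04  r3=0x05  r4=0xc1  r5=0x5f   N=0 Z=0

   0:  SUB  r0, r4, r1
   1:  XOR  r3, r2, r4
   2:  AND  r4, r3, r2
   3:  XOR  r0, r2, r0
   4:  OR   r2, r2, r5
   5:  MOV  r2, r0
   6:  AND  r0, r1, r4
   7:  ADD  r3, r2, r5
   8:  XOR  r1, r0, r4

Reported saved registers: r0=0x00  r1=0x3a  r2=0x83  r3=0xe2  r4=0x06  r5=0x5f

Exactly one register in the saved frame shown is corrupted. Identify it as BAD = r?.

after  0: r0=0x87 r1=0x3a r2=0x04 r3=0x05 r4=0xc1 r5=0x5f  N=1 Z=0
after  1: r0=0x87 r1=0x3a r2=0x04 r3=0xc5 r4=0xc1 r5=0x5f  N=1 Z=0
after  2: r0=0x87 r1=0x3a r2=0x04 r3=0xc5 r4=0x04 r5=0x5f  N=0 Z=0
after  3: r0=0x83 r1=0x3a r2=0x04 r3=0xc5 r4=0x04 r5=0x5f  N=1 Z=0
after  4: r0=0x83 r1=0x3a r2=0x5f r3=0xc5 r4=0x04 r5=0x5f  N=0 Z=0
after  5: r0=0x83 r1=0x3a r2=0x83 r3=0xc5 r4=0x04 r5=0x5f  N=0 Z=0
after  6: r0=0x00 r1=0x3a r2=0x83 r3=0xc5 r4=0x04 r5=0x5f  N=0 Z=1
after  7: r0=0x00 r1=0x3a r2=0x83 r3=0xe2 r4=0x04 r5=0x5f  N=1 Z=0
-- IRQ taken; context saved, return-PC = 8 --
mismatch: r4: reported 0x06 vs actual 0x04

BAD = r4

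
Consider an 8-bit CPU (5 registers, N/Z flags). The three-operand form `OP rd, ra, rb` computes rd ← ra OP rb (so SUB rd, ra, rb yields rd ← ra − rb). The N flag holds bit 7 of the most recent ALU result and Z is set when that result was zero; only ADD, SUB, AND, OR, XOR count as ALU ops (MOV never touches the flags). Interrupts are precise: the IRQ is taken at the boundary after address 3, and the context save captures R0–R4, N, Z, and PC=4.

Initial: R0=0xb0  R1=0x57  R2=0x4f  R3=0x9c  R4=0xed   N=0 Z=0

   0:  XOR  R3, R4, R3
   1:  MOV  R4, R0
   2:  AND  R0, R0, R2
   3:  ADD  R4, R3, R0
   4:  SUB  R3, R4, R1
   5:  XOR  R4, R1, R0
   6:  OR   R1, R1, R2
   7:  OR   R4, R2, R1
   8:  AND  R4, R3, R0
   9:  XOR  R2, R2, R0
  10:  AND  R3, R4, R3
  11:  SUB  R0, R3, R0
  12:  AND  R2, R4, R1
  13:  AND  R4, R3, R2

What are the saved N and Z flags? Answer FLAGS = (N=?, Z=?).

FLAGS = (N=0, Z=0)

after  0: R0=0xb0 R1=0x57 R2=0x4f R3=0x71 R4=0xed  N=0 Z=0
after  1: R0=0xb0 R1=0x57 R2=0x4f R3=0x71 R4=0xb0  N=0 Z=0
after  2: R0=0x00 R1=0x57 R2=0x4f R3=0x71 R4=0xb0  N=0 Z=1
after  3: R0=0x00 R1=0x57 R2=0x4f R3=0x71 R4=0x71  N=0 Z=0
-- IRQ taken; context saved, return-PC = 4 --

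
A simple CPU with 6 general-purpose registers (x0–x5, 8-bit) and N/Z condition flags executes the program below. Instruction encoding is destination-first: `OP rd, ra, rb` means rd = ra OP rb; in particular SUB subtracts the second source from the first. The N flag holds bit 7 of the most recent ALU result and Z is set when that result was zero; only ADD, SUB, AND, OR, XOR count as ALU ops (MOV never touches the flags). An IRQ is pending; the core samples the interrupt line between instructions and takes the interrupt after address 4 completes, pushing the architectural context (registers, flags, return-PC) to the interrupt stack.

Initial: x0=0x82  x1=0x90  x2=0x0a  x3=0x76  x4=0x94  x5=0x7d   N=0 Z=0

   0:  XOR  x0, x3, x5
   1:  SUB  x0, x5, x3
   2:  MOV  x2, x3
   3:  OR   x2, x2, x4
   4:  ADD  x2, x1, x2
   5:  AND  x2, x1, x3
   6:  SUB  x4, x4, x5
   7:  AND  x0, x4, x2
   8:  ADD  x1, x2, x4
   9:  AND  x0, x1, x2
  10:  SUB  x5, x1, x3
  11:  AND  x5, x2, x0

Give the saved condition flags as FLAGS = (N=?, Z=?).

after  0: x0=0x0b x1=0x90 x2=0x0a x3=0x76 x4=0x94 x5=0x7d  N=0 Z=0
after  1: x0=0x07 x1=0x90 x2=0x0a x3=0x76 x4=0x94 x5=0x7d  N=0 Z=0
after  2: x0=0x07 x1=0x90 x2=0x76 x3=0x76 x4=0x94 x5=0x7d  N=0 Z=0
after  3: x0=0x07 x1=0x90 x2=0xf6 x3=0x76 x4=0x94 x5=0x7d  N=1 Z=0
after  4: x0=0x07 x1=0x90 x2=0x86 x3=0x76 x4=0x94 x5=0x7d  N=1 Z=0
-- IRQ taken; context saved, return-PC = 5 --

FLAGS = (N=1, Z=0)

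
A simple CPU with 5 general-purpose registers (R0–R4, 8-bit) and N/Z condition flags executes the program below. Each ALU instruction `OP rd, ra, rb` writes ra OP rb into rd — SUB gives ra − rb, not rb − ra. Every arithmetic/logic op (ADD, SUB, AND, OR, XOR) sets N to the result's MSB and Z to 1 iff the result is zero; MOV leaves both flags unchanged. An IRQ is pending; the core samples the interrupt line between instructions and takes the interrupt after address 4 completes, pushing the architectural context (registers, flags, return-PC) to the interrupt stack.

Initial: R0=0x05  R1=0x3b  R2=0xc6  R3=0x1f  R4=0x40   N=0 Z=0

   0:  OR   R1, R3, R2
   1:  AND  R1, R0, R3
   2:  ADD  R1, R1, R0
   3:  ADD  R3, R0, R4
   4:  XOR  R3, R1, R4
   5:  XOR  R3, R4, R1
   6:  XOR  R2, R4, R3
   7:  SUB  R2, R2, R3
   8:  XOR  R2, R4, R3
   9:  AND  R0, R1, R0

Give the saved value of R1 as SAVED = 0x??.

SAVED = 0x0a

after  0: R0=0x05 R1=0xdf R2=0xc6 R3=0x1f R4=0x40  N=1 Z=0
after  1: R0=0x05 R1=0x05 R2=0xc6 R3=0x1f R4=0x40  N=0 Z=0
after  2: R0=0x05 R1=0x0a R2=0xc6 R3=0x1f R4=0x40  N=0 Z=0
after  3: R0=0x05 R1=0x0a R2=0xc6 R3=0x45 R4=0x40  N=0 Z=0
after  4: R0=0x05 R1=0x0a R2=0xc6 R3=0x4a R4=0x40  N=0 Z=0
-- IRQ taken; context saved, return-PC = 5 --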